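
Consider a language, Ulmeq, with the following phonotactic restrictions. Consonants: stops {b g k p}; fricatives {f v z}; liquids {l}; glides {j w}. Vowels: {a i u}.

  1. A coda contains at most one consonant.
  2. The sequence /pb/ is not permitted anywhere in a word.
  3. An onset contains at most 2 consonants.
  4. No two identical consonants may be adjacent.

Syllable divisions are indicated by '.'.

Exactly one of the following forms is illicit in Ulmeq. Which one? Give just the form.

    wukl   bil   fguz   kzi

wukl — violates constraint 1: syllable 1 coda /kl/ has 2 consonants (> 1) → illicit
bil — σ1 onset /b/, coda /l/ ok → licit
fguz — σ1 onset /fg/ (2C), coda /z/ ok → licit
kzi — σ1 onset /kz/ (2C), coda /∅/ ok → licit

wukl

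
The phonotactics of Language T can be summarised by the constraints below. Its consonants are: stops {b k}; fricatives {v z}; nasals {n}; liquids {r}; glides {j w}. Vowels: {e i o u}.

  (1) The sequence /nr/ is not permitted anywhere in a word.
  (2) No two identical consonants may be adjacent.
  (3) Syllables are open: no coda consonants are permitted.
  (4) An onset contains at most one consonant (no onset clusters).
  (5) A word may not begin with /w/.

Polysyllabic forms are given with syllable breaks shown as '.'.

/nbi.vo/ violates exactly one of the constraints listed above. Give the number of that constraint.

/nbi.vo/: syllable 1 onset /nb/ has 2 consonants (> 1).
This is a violation of constraint 4: "An onset contains at most one consonant (no onset clusters)."
The remaining constraints (1, 2, 3, 5) are satisfied.

4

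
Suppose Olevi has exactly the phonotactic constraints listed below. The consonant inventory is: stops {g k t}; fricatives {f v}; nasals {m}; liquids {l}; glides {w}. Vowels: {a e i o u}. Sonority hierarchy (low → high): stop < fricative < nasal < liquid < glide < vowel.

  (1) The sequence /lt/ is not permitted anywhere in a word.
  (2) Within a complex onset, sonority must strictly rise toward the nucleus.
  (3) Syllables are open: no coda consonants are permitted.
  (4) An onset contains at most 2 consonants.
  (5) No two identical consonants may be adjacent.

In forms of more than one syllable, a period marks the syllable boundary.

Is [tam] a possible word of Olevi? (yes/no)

no

[tam] — violates constraint 3: syllable 1 coda /m/ has 1 consonant (> 0) → not permitted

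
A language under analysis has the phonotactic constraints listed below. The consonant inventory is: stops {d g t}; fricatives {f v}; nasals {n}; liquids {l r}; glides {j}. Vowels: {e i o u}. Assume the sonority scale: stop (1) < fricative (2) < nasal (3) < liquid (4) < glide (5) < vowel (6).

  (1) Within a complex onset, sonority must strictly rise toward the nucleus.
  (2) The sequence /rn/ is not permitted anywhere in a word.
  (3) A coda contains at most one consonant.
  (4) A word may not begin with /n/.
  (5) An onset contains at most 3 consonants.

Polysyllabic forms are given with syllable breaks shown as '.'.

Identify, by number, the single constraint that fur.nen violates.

fur.nen: contains banned sequence /rn/.
This is a violation of constraint 2: "The sequence /rn/ is not permitted anywhere in a word."
The remaining constraints (1, 3, 4, 5) are satisfied.

2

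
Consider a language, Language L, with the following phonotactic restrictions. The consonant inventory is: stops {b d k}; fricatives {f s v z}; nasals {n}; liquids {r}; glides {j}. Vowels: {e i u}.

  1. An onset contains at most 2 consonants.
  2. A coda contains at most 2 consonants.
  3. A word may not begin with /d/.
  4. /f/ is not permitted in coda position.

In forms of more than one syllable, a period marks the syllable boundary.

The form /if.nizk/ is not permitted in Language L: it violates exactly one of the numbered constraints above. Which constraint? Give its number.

/if.nizk/: syllable 1 coda contains /f/.
This is a violation of constraint 4: "/f/ is not permitted in coda position."
The remaining constraints (1, 2, 3) are satisfied.

4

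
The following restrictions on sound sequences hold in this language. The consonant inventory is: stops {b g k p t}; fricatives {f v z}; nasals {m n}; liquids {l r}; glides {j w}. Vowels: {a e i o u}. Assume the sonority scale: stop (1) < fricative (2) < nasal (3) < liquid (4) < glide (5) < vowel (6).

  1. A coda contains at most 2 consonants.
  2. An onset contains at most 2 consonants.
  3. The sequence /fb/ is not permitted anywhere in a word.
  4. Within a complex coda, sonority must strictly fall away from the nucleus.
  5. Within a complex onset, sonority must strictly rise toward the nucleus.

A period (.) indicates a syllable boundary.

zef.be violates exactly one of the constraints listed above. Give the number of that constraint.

zef.be: contains banned sequence /fb/.
This is a violation of constraint 3: "The sequence /fb/ is not permitted anywhere in a word."
The remaining constraints (1, 2, 4, 5) are satisfied.

3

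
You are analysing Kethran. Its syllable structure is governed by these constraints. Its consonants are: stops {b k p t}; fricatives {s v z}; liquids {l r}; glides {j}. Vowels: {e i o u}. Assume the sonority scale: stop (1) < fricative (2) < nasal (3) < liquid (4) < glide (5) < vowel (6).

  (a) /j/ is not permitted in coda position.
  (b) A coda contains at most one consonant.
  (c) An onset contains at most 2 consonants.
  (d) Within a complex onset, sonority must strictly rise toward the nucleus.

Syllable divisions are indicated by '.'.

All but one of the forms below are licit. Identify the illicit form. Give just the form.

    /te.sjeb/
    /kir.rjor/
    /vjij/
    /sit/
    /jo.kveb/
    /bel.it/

/vjij/

/te.sjeb/ — σ1 onset /t/, coda /∅/ ok; σ2 onset /sj/ (2→5 rises), coda /b/ ok → licit
/kir.rjor/ — σ1 onset /k/, coda /r/ ok; σ2 onset /rj/ (4→5 rises), coda /r/ ok → licit
/vjij/ — violates constraint (a): syllable 1 coda contains /j/ → illicit
/sit/ — σ1 onset /s/, coda /t/ ok → licit
/jo.kveb/ — σ1 onset /j/, coda /∅/ ok; σ2 onset /kv/ (1→2 rises), coda /b/ ok → licit
/bel.it/ — σ1 onset /b/, coda /l/ ok; σ2 onset /∅/, coda /t/ ok → licit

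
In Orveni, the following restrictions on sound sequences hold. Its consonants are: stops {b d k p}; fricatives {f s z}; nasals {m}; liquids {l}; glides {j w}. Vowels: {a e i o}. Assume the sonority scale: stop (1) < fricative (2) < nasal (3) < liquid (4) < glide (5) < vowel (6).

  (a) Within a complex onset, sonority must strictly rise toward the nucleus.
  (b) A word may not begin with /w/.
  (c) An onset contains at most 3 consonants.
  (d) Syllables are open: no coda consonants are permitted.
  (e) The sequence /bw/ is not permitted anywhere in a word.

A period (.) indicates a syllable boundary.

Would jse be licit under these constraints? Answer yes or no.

no

jse — violates constraint (a): syllable 1 onset /js/: /j/ (glide, 5) → /s/ (fricative, 2) does not rise → illicit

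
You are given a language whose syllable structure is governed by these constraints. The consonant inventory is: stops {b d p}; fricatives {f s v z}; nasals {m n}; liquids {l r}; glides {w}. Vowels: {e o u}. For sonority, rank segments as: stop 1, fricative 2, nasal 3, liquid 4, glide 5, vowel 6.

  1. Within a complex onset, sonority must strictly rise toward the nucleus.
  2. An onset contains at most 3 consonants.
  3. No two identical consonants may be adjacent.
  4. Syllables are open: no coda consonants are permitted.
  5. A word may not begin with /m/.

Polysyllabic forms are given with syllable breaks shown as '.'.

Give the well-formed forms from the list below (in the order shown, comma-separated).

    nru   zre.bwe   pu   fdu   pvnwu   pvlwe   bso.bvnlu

nru, zre.bwe, pu

nru — σ1 onset /nr/ (3→4 rises), coda /∅/ ok → well-formed
zre.bwe — σ1 onset /zr/ (2→4 rises), coda /∅/ ok; σ2 onset /bw/ (1→5 rises), coda /∅/ ok → well-formed
pu — σ1 onset /p/, coda /∅/ ok → well-formed
fdu — violates constraint 1: syllable 1 onset /fd/: /f/ (fricative, 2) → /d/ (stop, 1) does not rise → ill-formed
pvnwu — violates constraint 2: syllable 1 onset /pvnw/ has 4 consonants (> 3) → ill-formed
pvlwe — violates constraint 2: syllable 1 onset /pvlw/ has 4 consonants (> 3) → ill-formed
bso.bvnlu — violates constraint 2: syllable 2 onset /bvnl/ has 4 consonants (> 3) → ill-formed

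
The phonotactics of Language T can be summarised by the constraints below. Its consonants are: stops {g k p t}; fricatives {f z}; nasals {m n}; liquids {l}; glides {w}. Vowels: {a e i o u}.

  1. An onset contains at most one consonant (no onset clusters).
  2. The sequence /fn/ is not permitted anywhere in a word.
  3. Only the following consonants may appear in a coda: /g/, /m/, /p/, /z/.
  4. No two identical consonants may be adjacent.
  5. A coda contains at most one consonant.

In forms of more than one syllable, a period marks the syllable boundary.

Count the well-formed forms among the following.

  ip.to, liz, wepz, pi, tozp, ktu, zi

4

ip.to — σ1 onset /∅/, coda /p/ ok; σ2 onset /t/, coda /∅/ ok → well-formed
liz — σ1 onset /l/, coda /z/ ok → well-formed
wepz — violates constraint 5: syllable 1 coda /pz/ has 2 consonants (> 1) → ill-formed
pi — σ1 onset /p/, coda /∅/ ok → well-formed
tozp — violates constraint 5: syllable 1 coda /zp/ has 2 consonants (> 1) → ill-formed
ktu — violates constraint 1: syllable 1 onset /kt/ has 2 consonants (> 1) → ill-formed
zi — σ1 onset /z/, coda /∅/ ok → well-formed
Well-formed: ip.to, liz, pi, zi → 4.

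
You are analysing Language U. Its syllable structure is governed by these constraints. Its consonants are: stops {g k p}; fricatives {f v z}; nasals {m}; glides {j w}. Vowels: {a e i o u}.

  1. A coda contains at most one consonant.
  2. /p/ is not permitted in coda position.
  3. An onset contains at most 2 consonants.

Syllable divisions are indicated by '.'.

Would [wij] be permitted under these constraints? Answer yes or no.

yes

[wij] — σ1 onset /w/, coda /j/ ok → permitted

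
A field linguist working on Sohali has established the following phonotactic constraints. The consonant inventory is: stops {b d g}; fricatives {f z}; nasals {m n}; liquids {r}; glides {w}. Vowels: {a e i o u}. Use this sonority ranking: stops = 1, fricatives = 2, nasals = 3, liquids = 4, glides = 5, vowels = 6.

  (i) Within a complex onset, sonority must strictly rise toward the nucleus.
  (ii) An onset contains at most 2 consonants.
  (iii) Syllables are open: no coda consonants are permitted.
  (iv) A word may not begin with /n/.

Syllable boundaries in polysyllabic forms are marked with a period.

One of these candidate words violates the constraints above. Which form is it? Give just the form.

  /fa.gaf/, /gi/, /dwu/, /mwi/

/fa.gaf/ — violates constraint (iii): syllable 2 coda /f/ has 1 consonant (> 0) → not permitted
/gi/ — σ1 onset /g/, coda /∅/ ok → permitted
/dwu/ — σ1 onset /dw/ (1→5 rises), coda /∅/ ok → permitted
/mwi/ — σ1 onset /mw/ (3→5 rises), coda /∅/ ok → permitted

/fa.gaf/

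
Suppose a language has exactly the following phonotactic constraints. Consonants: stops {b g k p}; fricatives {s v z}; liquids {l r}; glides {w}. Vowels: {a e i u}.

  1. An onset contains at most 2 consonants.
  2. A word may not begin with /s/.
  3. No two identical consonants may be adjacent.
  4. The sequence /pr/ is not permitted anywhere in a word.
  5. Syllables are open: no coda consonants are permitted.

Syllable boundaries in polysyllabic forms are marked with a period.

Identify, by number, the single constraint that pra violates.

4

pra: contains banned sequence /pr/.
This is a violation of constraint 4: "The sequence /pr/ is not permitted anywhere in a word."
The remaining constraints (1, 2, 3, 5) are satisfied.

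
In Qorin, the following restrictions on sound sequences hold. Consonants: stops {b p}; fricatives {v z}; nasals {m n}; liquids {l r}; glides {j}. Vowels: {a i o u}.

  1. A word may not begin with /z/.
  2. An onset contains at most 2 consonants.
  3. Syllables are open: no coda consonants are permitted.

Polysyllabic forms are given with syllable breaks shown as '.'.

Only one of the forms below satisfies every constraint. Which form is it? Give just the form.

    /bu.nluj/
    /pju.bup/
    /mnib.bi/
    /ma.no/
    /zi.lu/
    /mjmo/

/bu.nluj/ — violates constraint 3: syllable 2 coda /j/ has 1 consonant (> 0) → ill-formed
/pju.bup/ — violates constraint 3: syllable 2 coda /p/ has 1 consonant (> 0) → ill-formed
/mnib.bi/ — violates constraint 3: syllable 1 coda /b/ has 1 consonant (> 0) → ill-formed
/ma.no/ — σ1 onset /m/, coda /∅/ ok; σ2 onset /n/, coda /∅/ ok → well-formed
/zi.lu/ — violates constraint 1: word begins with /z/ → ill-formed
/mjmo/ — violates constraint 2: syllable 1 onset /mjm/ has 3 consonants (> 2) → ill-formed

/ma.no/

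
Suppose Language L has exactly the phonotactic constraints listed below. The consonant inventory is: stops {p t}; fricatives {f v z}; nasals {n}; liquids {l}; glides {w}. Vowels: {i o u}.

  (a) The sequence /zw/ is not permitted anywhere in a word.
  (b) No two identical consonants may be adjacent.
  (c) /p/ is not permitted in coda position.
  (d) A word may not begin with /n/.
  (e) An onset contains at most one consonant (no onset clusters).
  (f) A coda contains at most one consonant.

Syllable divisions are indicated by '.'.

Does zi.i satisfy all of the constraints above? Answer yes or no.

zi.i — σ1 onset /z/, coda /∅/ ok; σ2 onset /∅/, coda /∅/ ok → phonotactically legal

yes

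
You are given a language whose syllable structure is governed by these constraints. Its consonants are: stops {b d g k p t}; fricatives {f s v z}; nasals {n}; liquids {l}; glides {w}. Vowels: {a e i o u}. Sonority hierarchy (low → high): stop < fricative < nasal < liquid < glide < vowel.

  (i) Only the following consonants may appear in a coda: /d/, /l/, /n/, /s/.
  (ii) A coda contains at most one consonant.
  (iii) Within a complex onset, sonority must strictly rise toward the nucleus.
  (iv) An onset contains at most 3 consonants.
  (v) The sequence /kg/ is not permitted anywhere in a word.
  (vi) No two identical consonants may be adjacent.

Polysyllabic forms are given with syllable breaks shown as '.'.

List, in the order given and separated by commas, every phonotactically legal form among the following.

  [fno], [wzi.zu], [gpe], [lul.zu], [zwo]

[fno], [lul.zu], [zwo]

[fno] — σ1 onset /fn/ (2→3 rises), coda /∅/ ok → phonotactically legal
[wzi.zu] — violates constraint (iii): syllable 1 onset /wz/: /w/ (glide, 5) → /z/ (fricative, 2) does not rise → phonotactically illegal
[gpe] — violates constraint (iii): syllable 1 onset /gp/: /g/ (stop, 1) → /p/ (stop, 1) does not rise → phonotactically illegal
[lul.zu] — σ1 onset /l/, coda /l/ ok; σ2 onset /z/, coda /∅/ ok → phonotactically legal
[zwo] — σ1 onset /zw/ (2→5 rises), coda /∅/ ok → phonotactically legal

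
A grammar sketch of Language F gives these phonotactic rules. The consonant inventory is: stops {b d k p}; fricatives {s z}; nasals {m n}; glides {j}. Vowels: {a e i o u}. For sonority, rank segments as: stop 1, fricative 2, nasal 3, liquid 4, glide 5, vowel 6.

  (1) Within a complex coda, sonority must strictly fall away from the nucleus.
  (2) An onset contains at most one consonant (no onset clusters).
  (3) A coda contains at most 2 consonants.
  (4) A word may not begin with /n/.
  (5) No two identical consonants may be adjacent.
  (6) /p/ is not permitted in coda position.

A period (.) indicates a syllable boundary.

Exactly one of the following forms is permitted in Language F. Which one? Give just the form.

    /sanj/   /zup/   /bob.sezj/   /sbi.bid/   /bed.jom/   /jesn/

/sanj/ — violates constraint 1: syllable 1 coda /nj/: /n/ (nasal, 3) → /j/ (glide, 5) does not fall → not permitted
/zup/ — violates constraint 6: syllable 1 coda contains /p/ → not permitted
/bob.sezj/ — violates constraint 1: syllable 2 coda /zj/: /z/ (fricative, 2) → /j/ (glide, 5) does not fall → not permitted
/sbi.bid/ — violates constraint 2: syllable 1 onset /sb/ has 2 consonants (> 1) → not permitted
/bed.jom/ — σ1 onset /b/, coda /d/ ok; σ2 onset /j/, coda /m/ ok → permitted
/jesn/ — violates constraint 1: syllable 1 coda /sn/: /s/ (fricative, 2) → /n/ (nasal, 3) does not fall → not permitted

/bed.jom/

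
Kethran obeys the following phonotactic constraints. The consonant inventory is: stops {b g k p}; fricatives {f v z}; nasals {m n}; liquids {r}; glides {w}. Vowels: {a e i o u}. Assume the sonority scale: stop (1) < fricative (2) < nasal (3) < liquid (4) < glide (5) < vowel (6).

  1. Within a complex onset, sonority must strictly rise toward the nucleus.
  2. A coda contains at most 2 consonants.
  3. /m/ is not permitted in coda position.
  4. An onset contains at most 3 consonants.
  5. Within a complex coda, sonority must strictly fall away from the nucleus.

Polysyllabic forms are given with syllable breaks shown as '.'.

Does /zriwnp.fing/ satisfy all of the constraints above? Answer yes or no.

/zriwnp.fing/ — violates constraint 2: syllable 1 coda /wnp/ has 3 consonants (> 2) → ill-formed

no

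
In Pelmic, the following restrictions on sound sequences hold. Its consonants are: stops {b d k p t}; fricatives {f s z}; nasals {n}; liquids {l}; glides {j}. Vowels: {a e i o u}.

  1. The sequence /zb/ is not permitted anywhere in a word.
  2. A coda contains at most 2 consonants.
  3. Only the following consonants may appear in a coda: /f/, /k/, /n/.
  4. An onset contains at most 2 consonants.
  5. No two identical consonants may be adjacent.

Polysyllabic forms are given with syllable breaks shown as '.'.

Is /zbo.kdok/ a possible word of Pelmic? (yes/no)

no

/zbo.kdok/ — violates constraint 1: contains banned sequence /zb/ → ill-formed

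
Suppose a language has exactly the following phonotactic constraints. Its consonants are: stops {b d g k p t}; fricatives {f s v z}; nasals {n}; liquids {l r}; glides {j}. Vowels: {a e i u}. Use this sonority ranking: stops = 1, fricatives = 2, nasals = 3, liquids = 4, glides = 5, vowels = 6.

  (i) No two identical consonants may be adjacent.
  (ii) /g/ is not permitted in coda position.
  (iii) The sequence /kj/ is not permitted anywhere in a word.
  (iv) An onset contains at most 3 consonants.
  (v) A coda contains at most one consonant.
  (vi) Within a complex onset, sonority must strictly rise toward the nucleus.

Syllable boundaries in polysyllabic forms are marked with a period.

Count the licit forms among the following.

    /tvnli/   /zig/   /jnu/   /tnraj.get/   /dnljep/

1

/tvnli/ — violates constraint (iv): syllable 1 onset /tvnl/ has 4 consonants (> 3) → illicit
/zig/ — violates constraint (ii): syllable 1 coda contains /g/ → illicit
/jnu/ — violates constraint (vi): syllable 1 onset /jn/: /j/ (glide, 5) → /n/ (nasal, 3) does not rise → illicit
/tnraj.get/ — σ1 onset /tnr/ (1→3→4 rises), coda /j/ ok; σ2 onset /g/, coda /t/ ok → licit
/dnljep/ — violates constraint (iv): syllable 1 onset /dnlj/ has 4 consonants (> 3) → illicit
Licit: /tnraj.get/ → 1.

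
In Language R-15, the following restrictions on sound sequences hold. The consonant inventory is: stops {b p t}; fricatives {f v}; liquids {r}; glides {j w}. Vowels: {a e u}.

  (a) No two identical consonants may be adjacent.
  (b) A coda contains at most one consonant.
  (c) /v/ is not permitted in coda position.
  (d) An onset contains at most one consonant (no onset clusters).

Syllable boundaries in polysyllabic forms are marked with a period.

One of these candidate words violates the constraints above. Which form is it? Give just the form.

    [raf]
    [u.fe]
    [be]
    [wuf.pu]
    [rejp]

[raf] — σ1 onset /r/, coda /f/ ok → phonotactically legal
[u.fe] — σ1 onset /∅/, coda /∅/ ok; σ2 onset /f/, coda /∅/ ok → phonotactically legal
[be] — σ1 onset /b/, coda /∅/ ok → phonotactically legal
[wuf.pu] — σ1 onset /w/, coda /f/ ok; σ2 onset /p/, coda /∅/ ok → phonotactically legal
[rejp] — violates constraint (b): syllable 1 coda /jp/ has 2 consonants (> 1) → phonotactically illegal

[rejp]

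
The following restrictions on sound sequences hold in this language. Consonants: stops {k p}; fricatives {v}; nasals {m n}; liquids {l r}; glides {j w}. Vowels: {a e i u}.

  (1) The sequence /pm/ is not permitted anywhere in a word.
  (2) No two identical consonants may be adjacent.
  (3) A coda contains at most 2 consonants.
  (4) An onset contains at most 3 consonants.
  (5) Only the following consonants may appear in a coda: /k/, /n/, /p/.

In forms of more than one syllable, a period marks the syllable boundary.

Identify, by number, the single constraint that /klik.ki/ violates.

2

/klik.ki/: adjacent identical consonants /kk/.
This is a violation of constraint 2: "No two identical consonants may be adjacent."
The remaining constraints (1, 3, 4, 5) are satisfied.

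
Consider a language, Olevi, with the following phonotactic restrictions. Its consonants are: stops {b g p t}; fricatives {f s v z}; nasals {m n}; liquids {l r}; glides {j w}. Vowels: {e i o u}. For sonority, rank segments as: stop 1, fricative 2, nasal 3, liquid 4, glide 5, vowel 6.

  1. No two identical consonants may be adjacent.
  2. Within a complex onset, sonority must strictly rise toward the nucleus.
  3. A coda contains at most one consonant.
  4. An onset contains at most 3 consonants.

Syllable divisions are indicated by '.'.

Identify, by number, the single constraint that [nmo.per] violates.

2

[nmo.per]: syllable 1 onset /nm/: /n/ (nasal, 3) → /m/ (nasal, 3) does not rise.
This is a violation of constraint 2: "Within a complex onset, sonority must strictly rise toward the nucleus."
The remaining constraints (1, 3, 4) are satisfied.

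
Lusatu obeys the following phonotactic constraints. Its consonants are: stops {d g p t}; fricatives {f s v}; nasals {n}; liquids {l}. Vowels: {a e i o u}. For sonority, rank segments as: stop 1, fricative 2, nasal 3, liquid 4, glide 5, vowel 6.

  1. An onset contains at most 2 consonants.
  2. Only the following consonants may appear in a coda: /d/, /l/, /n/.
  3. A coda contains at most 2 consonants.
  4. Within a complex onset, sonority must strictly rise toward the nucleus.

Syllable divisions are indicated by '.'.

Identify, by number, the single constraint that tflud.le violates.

tflud.le: syllable 1 onset /tfl/ has 3 consonants (> 2).
This is a violation of constraint 1: "An onset contains at most 2 consonants."
The remaining constraints (2, 3, 4) are satisfied.

1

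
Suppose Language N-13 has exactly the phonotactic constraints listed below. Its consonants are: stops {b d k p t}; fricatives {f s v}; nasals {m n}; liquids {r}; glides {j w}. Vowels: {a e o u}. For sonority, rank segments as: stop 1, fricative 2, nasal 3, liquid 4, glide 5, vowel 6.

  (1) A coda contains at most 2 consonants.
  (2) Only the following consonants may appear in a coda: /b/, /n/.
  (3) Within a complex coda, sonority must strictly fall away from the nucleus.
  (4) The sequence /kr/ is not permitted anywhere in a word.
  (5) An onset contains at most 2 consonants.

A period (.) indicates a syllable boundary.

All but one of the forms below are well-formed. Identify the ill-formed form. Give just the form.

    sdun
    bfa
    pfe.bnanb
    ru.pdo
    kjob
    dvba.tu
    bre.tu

dvba.tu

sdun — σ1 onset /sd/ (2C), coda /n/ ok → well-formed
bfa — σ1 onset /bf/ (2C), coda /∅/ ok → well-formed
pfe.bnanb — σ1 onset /pf/ (2C), coda /∅/ ok; σ2 onset /bn/ (2C), coda /nb/ (3→1 falls) ok → well-formed
ru.pdo — σ1 onset /r/, coda /∅/ ok; σ2 onset /pd/ (2C), coda /∅/ ok → well-formed
kjob — σ1 onset /kj/ (2C), coda /b/ ok → well-formed
dvba.tu — violates constraint 5: syllable 1 onset /dvb/ has 3 consonants (> 2) → ill-formed
bre.tu — σ1 onset /br/ (2C), coda /∅/ ok; σ2 onset /t/, coda /∅/ ok → well-formed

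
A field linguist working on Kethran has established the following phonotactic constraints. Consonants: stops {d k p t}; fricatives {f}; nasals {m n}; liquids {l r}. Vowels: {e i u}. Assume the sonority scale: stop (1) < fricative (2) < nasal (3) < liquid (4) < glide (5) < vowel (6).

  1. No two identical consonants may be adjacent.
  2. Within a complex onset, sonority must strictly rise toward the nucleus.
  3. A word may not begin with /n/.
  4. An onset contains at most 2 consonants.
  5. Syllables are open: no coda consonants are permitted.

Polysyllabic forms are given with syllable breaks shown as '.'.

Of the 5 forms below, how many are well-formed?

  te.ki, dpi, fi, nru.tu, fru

3

te.ki — σ1 onset /t/, coda /∅/ ok; σ2 onset /k/, coda /∅/ ok → well-formed
dpi — violates constraint 2: syllable 1 onset /dp/: /d/ (stop, 1) → /p/ (stop, 1) does not rise → ill-formed
fi — σ1 onset /f/, coda /∅/ ok → well-formed
nru.tu — violates constraint 3: word begins with /n/ → ill-formed
fru — σ1 onset /fr/ (2→4 rises), coda /∅/ ok → well-formed
Well-formed: te.ki, fi, fru → 3.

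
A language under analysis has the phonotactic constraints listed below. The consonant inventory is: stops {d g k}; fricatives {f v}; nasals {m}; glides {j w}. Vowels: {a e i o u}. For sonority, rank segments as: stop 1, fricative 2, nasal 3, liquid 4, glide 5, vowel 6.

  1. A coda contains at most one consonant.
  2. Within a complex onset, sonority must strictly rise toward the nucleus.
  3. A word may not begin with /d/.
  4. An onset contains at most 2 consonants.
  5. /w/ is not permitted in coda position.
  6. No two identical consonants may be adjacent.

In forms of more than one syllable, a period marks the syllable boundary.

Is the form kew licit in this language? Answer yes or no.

no

kew — violates constraint 5: syllable 1 coda contains /w/ → illicit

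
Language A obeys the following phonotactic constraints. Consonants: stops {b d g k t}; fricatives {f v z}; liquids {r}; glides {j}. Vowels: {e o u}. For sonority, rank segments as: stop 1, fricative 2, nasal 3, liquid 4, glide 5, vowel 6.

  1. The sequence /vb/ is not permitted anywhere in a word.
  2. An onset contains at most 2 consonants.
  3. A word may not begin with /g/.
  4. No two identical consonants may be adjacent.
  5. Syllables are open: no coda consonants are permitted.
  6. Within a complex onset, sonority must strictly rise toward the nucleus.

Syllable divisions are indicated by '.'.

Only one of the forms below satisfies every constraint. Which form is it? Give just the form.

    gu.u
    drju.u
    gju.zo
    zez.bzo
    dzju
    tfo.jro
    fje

gu.u — violates constraint 3: word begins with /g/ → ill-formed
drju.u — violates constraint 2: syllable 1 onset /drj/ has 3 consonants (> 2) → ill-formed
gju.zo — violates constraint 3: word begins with /g/ → ill-formed
zez.bzo — violates constraint 5: syllable 1 coda /z/ has 1 consonant (> 0) → ill-formed
dzju — violates constraint 2: syllable 1 onset /dzj/ has 3 consonants (> 2) → ill-formed
tfo.jro — violates constraint 6: syllable 2 onset /jr/: /j/ (glide, 5) → /r/ (liquid, 4) does not rise → ill-formed
fje — σ1 onset /fj/ (2→5 rises), coda /∅/ ok → well-formed

fje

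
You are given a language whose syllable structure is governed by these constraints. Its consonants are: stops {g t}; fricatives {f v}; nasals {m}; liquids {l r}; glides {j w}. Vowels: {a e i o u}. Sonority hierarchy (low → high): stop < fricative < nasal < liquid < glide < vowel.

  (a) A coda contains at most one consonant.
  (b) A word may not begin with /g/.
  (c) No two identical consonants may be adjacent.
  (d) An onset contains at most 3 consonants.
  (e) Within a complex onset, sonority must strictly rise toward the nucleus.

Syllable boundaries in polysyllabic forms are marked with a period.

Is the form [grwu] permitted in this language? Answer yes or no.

no

[grwu] — violates constraint (b): word begins with /g/ → not permitted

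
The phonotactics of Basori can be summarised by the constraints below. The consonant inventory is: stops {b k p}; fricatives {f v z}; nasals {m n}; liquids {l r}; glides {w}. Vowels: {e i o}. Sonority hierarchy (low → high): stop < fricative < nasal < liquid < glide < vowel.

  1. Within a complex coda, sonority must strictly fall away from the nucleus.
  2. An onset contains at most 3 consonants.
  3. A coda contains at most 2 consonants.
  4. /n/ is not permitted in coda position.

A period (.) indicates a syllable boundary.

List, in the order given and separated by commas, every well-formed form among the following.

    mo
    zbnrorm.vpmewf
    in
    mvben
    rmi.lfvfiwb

mo

mo — σ1 onset /m/, coda /∅/ ok → well-formed
zbnrorm.vpmewf — violates constraint 2: syllable 1 onset /zbnr/ has 4 consonants (> 3) → ill-formed
in — violates constraint 4: syllable 1 coda contains /n/ → ill-formed
mvben — violates constraint 4: syllable 1 coda contains /n/ → ill-formed
rmi.lfvfiwb — violates constraint 2: syllable 2 onset /lfvf/ has 4 consonants (> 3) → ill-formed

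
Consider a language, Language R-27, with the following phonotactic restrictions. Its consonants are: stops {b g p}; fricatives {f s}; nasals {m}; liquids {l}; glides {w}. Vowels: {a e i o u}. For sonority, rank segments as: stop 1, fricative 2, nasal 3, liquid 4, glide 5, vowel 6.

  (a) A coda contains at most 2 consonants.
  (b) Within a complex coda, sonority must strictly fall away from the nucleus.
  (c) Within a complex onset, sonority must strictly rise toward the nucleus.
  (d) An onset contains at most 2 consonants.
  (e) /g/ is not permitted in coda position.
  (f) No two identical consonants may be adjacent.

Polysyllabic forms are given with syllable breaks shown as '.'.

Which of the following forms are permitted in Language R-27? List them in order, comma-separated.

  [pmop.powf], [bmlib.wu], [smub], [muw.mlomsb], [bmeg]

[pmop.powf] — violates constraint (f): adjacent identical consonants /pp/ → not permitted
[bmlib.wu] — violates constraint (d): syllable 1 onset /bml/ has 3 consonants (> 2) → not permitted
[smub] — σ1 onset /sm/ (2→3 rises), coda /b/ ok → permitted
[muw.mlomsb] — violates constraint (a): syllable 2 coda /msb/ has 3 consonants (> 2) → not permitted
[bmeg] — violates constraint (e): syllable 1 coda contains /g/ → not permitted

[smub]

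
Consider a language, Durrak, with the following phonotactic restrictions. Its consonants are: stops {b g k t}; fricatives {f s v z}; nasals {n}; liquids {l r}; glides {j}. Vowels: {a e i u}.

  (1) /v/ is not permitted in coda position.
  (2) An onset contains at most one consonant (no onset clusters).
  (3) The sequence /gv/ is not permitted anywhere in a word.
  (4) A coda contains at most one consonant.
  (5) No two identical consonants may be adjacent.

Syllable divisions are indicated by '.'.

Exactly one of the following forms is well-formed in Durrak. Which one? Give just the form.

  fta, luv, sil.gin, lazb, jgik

fta — violates constraint 2: syllable 1 onset /ft/ has 2 consonants (> 1) → ill-formed
luv — violates constraint 1: syllable 1 coda contains /v/ → ill-formed
sil.gin — σ1 onset /s/, coda /l/ ok; σ2 onset /g/, coda /n/ ok → well-formed
lazb — violates constraint 4: syllable 1 coda /zb/ has 2 consonants (> 1) → ill-formed
jgik — violates constraint 2: syllable 1 onset /jg/ has 2 consonants (> 1) → ill-formed

sil.gin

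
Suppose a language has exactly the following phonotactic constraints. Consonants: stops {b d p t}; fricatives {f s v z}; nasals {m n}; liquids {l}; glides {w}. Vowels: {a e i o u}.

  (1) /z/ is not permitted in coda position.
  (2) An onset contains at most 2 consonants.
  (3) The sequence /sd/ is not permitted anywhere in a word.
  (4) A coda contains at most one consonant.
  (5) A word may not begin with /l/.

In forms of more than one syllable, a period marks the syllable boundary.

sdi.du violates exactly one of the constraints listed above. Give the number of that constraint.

sdi.du: contains banned sequence /sd/.
This is a violation of constraint 3: "The sequence /sd/ is not permitted anywhere in a word."
The remaining constraints (1, 2, 4, 5) are satisfied.

3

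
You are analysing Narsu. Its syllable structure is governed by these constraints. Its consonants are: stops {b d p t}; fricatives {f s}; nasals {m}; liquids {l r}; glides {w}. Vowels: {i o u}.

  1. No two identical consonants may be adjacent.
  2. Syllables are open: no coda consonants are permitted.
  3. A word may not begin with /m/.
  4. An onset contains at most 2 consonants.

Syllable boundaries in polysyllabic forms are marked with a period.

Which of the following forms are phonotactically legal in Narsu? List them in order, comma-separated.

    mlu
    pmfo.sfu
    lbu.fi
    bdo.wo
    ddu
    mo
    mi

mlu — violates constraint 3: word begins with /m/ → phonotactically illegal
pmfo.sfu — violates constraint 4: syllable 1 onset /pmf/ has 3 consonants (> 2) → phonotactically illegal
lbu.fi — σ1 onset /lb/ (2C), coda /∅/ ok; σ2 onset /f/, coda /∅/ ok → phonotactically legal
bdo.wo — σ1 onset /bd/ (2C), coda /∅/ ok; σ2 onset /w/, coda /∅/ ok → phonotactically legal
ddu — violates constraint 1: adjacent identical consonants /dd/ → phonotactically illegal
mo — violates constraint 3: word begins with /m/ → phonotactically illegal
mi — violates constraint 3: word begins with /m/ → phonotactically illegal

lbu.fi, bdo.wo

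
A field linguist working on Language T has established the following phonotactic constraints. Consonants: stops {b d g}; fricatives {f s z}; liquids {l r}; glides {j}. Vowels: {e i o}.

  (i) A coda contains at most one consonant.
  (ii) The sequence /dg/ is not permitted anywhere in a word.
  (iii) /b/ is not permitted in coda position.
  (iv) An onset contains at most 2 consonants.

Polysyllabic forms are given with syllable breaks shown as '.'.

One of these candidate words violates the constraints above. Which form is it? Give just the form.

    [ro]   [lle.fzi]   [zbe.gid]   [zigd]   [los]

[zigd]

[ro] — σ1 onset /r/, coda /∅/ ok → permitted
[lle.fzi] — σ1 onset /ll/ (2C), coda /∅/ ok; σ2 onset /fz/ (2C), coda /∅/ ok → permitted
[zbe.gid] — σ1 onset /zb/ (2C), coda /∅/ ok; σ2 onset /g/, coda /d/ ok → permitted
[zigd] — violates constraint (i): syllable 1 coda /gd/ has 2 consonants (> 1) → not permitted
[los] — σ1 onset /l/, coda /s/ ok → permitted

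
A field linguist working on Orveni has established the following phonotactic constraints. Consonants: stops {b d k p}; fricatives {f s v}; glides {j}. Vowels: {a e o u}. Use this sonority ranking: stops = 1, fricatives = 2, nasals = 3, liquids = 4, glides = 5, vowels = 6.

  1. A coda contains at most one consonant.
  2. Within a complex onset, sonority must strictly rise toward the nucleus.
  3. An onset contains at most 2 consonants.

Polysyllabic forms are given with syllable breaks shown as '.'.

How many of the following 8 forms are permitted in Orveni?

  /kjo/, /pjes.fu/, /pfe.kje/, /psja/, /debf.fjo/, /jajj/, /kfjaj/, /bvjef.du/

3

/kjo/ — σ1 onset /kj/ (1→5 rises), coda /∅/ ok → permitted
/pjes.fu/ — σ1 onset /pj/ (1→5 rises), coda /s/ ok; σ2 onset /f/, coda /∅/ ok → permitted
/pfe.kje/ — σ1 onset /pf/ (1→2 rises), coda /∅/ ok; σ2 onset /kj/ (1→5 rises), coda /∅/ ok → permitted
/psja/ — violates constraint 3: syllable 1 onset /psj/ has 3 consonants (> 2) → not permitted
/debf.fjo/ — violates constraint 1: syllable 1 coda /bf/ has 2 consonants (> 1) → not permitted
/jajj/ — violates constraint 1: syllable 1 coda /jj/ has 2 consonants (> 1) → not permitted
/kfjaj/ — violates constraint 3: syllable 1 onset /kfj/ has 3 consonants (> 2) → not permitted
/bvjef.du/ — violates constraint 3: syllable 1 onset /bvj/ has 3 consonants (> 2) → not permitted
Permitted: /kjo/, /pjes.fu/, /pfe.kje/ → 3.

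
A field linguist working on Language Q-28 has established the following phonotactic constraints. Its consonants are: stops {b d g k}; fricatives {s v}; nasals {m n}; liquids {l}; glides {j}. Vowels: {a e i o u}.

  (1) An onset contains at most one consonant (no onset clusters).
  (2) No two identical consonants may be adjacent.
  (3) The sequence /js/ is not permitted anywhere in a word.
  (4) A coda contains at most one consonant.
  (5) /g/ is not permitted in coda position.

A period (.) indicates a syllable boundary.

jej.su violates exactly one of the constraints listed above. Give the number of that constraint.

3

jej.su: contains banned sequence /js/.
This is a violation of constraint 3: "The sequence /js/ is not permitted anywhere in a word."
The remaining constraints (1, 2, 4, 5) are satisfied.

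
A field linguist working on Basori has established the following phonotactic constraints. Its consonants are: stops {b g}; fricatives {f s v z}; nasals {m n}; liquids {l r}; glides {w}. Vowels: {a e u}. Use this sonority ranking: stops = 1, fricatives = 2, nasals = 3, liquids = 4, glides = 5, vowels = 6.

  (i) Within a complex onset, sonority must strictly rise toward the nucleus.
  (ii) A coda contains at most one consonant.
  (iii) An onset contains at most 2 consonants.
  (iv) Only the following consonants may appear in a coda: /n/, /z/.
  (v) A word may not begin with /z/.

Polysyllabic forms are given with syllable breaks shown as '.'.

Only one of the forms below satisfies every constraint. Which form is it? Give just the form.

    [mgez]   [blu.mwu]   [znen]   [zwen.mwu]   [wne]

[blu.mwu]

[mgez] — violates constraint (i): syllable 1 onset /mg/: /m/ (nasal, 3) → /g/ (stop, 1) does not rise → illicit
[blu.mwu] — σ1 onset /bl/ (1→4 rises), coda /∅/ ok; σ2 onset /mw/ (3→5 rises), coda /∅/ ok → licit
[znen] — violates constraint (v): word begins with /z/ → illicit
[zwen.mwu] — violates constraint (v): word begins with /z/ → illicit
[wne] — violates constraint (i): syllable 1 onset /wn/: /w/ (glide, 5) → /n/ (nasal, 3) does not rise → illicit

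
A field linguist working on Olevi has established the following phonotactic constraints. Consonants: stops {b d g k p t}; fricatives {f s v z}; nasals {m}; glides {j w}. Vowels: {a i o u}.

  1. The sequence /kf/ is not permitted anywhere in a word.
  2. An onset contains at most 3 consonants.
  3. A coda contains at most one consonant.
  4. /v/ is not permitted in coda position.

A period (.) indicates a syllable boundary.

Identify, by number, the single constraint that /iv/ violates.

4

/iv/: syllable 1 coda contains /v/.
This is a violation of constraint 4: "/v/ is not permitted in coda position."
The remaining constraints (1, 2, 3) are satisfied.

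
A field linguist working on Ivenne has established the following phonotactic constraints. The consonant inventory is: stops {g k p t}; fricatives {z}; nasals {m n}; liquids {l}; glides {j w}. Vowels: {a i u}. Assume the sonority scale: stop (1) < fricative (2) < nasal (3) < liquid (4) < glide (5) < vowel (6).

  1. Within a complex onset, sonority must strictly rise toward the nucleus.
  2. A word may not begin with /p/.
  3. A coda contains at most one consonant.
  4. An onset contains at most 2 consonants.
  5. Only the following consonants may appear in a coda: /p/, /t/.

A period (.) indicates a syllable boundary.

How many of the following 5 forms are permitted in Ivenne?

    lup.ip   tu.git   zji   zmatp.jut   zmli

3

lup.ip — σ1 onset /l/, coda /p/ ok; σ2 onset /∅/, coda /p/ ok → permitted
tu.git — σ1 onset /t/, coda /∅/ ok; σ2 onset /g/, coda /t/ ok → permitted
zji — σ1 onset /zj/ (2→5 rises), coda /∅/ ok → permitted
zmatp.jut — violates constraint 3: syllable 1 coda /tp/ has 2 consonants (> 1) → not permitted
zmli — violates constraint 4: syllable 1 onset /zml/ has 3 consonants (> 2) → not permitted
Permitted: lup.ip, tu.git, zji → 3.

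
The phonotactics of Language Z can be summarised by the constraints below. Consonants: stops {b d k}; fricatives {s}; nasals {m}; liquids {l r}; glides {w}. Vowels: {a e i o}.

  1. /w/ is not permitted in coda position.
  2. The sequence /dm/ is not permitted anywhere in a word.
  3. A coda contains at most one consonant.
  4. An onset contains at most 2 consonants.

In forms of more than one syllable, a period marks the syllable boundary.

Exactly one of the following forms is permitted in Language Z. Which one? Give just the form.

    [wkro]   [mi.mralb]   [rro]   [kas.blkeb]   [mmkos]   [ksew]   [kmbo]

[wkro] — violates constraint 4: syllable 1 onset /wkr/ has 3 consonants (> 2) → not permitted
[mi.mralb] — violates constraint 3: syllable 2 coda /lb/ has 2 consonants (> 1) → not permitted
[rro] — σ1 onset /rr/ (2C), coda /∅/ ok → permitted
[kas.blkeb] — violates constraint 4: syllable 2 onset /blk/ has 3 consonants (> 2) → not permitted
[mmkos] — violates constraint 4: syllable 1 onset /mmk/ has 3 consonants (> 2) → not permitted
[ksew] — violates constraint 1: syllable 1 coda contains /w/ → not permitted
[kmbo] — violates constraint 4: syllable 1 onset /kmb/ has 3 consonants (> 2) → not permitted

[rro]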